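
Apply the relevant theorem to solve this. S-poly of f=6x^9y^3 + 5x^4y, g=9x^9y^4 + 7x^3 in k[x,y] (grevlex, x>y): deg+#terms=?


LT(f)=6x^9y^3, LT(g)=9x^9y^4
lcm(LM)=x^9y^4
S(f,g) (scaled by 54 to clear denominators) = 9y*f - 6*g = 45x^4y^2 - 42x^3
2 terms, deg 6.
6+2=8


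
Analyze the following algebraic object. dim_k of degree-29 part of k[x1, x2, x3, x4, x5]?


C(d+n-1,n-1)=C(33,4)=40920


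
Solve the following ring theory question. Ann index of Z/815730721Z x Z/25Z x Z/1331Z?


Exponent = lcm of the cyclic orders; pairwise coprime => product.
13^8*5^2*11^3=815730721*25*1331=27143439741275


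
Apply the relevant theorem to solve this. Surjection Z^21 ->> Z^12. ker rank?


rank(ker) = 21-12 = 9


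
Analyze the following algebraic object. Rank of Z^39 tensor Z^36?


rank(M(x)N) = rank(M)*rank(N)
39*36 = 1404


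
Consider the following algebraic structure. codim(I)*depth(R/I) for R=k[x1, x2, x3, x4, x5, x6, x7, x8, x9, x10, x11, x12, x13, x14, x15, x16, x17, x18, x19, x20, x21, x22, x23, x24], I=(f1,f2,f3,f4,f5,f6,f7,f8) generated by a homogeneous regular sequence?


codim=8, depth=dim(R/I)=24-8=16
Product=8*16=128


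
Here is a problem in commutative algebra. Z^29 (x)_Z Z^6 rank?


rank(M(x)N) = rank(M)*rank(N)
29*6 = 174


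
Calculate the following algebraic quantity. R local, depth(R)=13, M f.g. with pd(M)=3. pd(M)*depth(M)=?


pd+depth=13
depth=13-3=10
pd*depth=3*10=30


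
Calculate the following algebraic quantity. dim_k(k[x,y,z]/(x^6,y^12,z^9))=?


Basis: x^iy^jz^k, i<6,j<12,k<9
6*12*9=648


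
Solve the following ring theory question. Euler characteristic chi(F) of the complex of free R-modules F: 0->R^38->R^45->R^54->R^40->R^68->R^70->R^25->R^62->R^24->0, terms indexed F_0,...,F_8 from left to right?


chi = sum (-1)^i * rank:
(-1)^0*38=38
(-1)^1*45=-45
(-1)^2*54=54
(-1)^3*40=-40
(-1)^4*68=68
(-1)^5*70=-70
(-1)^6*25=25
(-1)^7*62=-62
(-1)^8*24=24
chi=-8


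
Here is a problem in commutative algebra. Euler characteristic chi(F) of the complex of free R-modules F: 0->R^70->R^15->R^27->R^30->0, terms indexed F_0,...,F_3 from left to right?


chi = sum (-1)^i * rank:
(-1)^0*70=70
(-1)^1*15=-15
(-1)^2*27=27
(-1)^3*30=-30
chi=52


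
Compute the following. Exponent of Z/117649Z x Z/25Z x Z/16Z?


Exponent = lcm of the cyclic orders; pairwise coprime => product.
7^6*5^2*2^4=117649*25*16=47059600


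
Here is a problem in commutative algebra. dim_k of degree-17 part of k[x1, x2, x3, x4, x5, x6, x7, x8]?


C(d+n-1,n-1)=C(24,7)=346104


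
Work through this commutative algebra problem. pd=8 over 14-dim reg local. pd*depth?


pd+depth=14
depth=14-8=6
pd*depth=8*6=48


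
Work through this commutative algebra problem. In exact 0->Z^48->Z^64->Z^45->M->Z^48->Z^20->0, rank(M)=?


Alt sum=0:
(-1)^0*48 + (-1)^1*64 + (-1)^2*45 + (-1)^3*? + (-1)^4*48 + (-1)^5*20=0
rank(M)=57


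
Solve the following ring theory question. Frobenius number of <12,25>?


gcd(12,25)=1 => F=ab-a-b=12*25-12-25=300-37=263


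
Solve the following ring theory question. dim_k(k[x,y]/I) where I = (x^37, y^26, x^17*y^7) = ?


k[x,y]/I, I = (x^37, y^26, x^17*y^7)
Rect: 37x26=962. Corner: (37-17)x(26-7)=380.
dim = 962-380 = 582


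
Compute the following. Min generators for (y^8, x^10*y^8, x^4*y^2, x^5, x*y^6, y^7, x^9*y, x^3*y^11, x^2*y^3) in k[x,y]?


Remove redundant (divisible by others).
x^9*y redundant.
x^10*y^8 redundant.
x^3*y^11 redundant.
y^8 redundant.
Min: x^5, x^4*y^2, x^2*y^3, x*y^6, y^7
Count=5


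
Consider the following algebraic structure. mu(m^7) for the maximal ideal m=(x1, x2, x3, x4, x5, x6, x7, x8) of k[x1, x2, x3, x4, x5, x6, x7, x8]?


Graded Nakayama: mu(m^d) = dim_k (m^d/m^(d+1)) = #degree-7 monomials in 8 vars
C(n+d-1,d)=C(14,7)=3432


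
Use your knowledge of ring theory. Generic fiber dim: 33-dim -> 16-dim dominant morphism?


dim(fiber)=dim(X)-dim(Y)=33-16=17


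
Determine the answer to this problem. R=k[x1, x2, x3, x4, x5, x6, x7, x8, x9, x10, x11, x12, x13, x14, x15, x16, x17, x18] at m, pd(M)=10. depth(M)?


pd+depth=depth(R)=18
depth=18-10=8


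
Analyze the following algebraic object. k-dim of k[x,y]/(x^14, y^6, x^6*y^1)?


k[x,y]/I, I = (x^14, y^6, x^6*y^1)
Rect: 14x6=84. Corner: (14-6)x(6-1)=40.
dim = 84-40 = 44


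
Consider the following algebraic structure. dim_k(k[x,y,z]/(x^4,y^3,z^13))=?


Basis: x^iy^jz^k, i<4,j<3,k<13
4*3*13=156


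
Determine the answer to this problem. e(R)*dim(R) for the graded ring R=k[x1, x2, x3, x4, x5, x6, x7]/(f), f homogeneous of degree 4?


e(R)=deg(f)=4, dim(R)=7-1=6
e*dim=4*6=24


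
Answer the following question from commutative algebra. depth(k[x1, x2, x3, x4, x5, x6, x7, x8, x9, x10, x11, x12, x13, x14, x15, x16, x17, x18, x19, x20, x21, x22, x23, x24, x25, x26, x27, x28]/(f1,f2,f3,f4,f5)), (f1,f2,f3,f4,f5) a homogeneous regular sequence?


depth(R)=28
depth(R/I)=28-5=23


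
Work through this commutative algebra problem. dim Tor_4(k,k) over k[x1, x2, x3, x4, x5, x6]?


Koszul: C(n,i)=C(6,4)=15


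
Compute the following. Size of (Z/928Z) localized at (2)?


2-primary part: 928=2^5*29
Size=2^5=32


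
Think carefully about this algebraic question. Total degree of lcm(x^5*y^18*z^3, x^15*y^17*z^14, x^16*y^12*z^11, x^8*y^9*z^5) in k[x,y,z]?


lcm = componentwise max:
x: max(5,15,16,8)=16
y: max(18,17,12,9)=18
z: max(3,14,11,5)=14
Total=16+18+14=48


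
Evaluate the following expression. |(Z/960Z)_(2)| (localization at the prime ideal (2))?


2-primary part: 960=2^6*15
Size=2^6=64


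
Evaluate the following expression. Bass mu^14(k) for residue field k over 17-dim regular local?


C(n,i)=C(17,14)=680


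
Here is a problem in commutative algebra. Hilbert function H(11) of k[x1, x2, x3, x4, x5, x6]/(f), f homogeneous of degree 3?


C(16,5)-C(13,5)=4368-1287=3081


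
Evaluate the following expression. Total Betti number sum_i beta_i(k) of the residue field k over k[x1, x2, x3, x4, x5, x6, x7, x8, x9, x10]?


Koszul resolution: beta_i(k)=C(n,i), n=10
sum_i C(10,i) = 2^10 = 1024


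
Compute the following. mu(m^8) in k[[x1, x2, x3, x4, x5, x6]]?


C(n+d-1,d)=C(13,8)=1287


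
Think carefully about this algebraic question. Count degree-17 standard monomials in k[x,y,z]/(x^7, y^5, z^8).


Need i<7, j<5, k<8 with i+j+k=17.
For each i, j ranges over max(0,17-i-7)..min(4,17-i):
  i=0: j in [10,4] -> 0
  i=1: j in [9,4] -> 0
  i=2: j in [8,4] -> 0
  i=3: j in [7,4] -> 0
  i=4: j in [6,4] -> 0
  i=5: j in [5,4] -> 0
  i=6: j in [4,4] -> 1
H(17) = 0+0+0+0+0+0+1 = 1


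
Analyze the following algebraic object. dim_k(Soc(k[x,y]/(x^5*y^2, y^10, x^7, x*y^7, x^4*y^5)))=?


Socle = ann(m) = span of standard monomials u with x*u, y*u in I (staircase corners).
Minimal generators: x^7, x^5*y^2, x^4*y^5, x*y^7, y^10
Corners: y^9, x^3y^6, x^4y^4, x^6y
Socle dim=4


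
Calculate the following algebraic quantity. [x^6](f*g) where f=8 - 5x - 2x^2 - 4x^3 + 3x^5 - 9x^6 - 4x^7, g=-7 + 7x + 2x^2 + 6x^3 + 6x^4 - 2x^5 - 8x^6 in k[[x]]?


[x^6] = sum a_i*b_j, i+j=6
  8*-8=-64
  -5*-2=10
  -2*6=-12
  -4*6=-24
  3*7=21
  -9*-7=63
Sum=-6


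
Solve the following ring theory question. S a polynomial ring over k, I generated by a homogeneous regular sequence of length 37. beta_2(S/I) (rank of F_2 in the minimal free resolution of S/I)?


Regular sequence => Koszul complex is the minimal free resolution.
Syz_1 minimally generated by Koszul relations f_i*e_j - f_j*e_i (i<j): mu(Syz_1) = beta_2 = C(m,2) = m(m-1)/2
m=37
37*36/2 = 666


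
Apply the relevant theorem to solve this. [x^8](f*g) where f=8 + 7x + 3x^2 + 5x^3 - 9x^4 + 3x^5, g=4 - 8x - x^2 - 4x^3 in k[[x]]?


[x^8] = sum a_i*b_j, i+j=8
  3*-4=-12
Sum=-12


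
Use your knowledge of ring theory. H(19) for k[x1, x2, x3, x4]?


C(d+n-1,n-1)=C(22,3)=1540


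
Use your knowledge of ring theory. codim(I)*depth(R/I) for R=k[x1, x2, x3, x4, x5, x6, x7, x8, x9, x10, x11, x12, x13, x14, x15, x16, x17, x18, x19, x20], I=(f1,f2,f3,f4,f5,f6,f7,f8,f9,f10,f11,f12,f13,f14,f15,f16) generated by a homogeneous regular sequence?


codim=16, depth=dim(R/I)=20-16=4
Product=16*4=64


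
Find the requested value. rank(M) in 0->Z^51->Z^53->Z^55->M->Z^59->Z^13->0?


Alt sum=0:
(-1)^0*51 + (-1)^1*53 + (-1)^2*55 + (-1)^3*? + (-1)^4*59 + (-1)^5*13=0
rank(M)=99


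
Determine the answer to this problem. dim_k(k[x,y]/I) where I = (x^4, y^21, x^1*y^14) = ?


k[x,y]/I, I = (x^4, y^21, x^1*y^14)
Rect: 4x21=84. Corner: (4-1)x(21-14)=21.
dim = 84-21 = 63


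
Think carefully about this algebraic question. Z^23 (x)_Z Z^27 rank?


rank(M(x)N) = rank(M)*rank(N)
23*27 = 621


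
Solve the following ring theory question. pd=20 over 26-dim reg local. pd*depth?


pd+depth=26
depth=26-20=6
pd*depth=20*6=120


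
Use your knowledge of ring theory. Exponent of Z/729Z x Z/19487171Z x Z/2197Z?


Exponent = lcm of the cyclic orders; pairwise coprime => product.
3^6*11^7*13^3=729*19487171*2197=31210906406823


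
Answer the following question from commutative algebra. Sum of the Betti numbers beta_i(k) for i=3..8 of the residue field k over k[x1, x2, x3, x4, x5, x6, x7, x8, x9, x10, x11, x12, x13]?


Koszul resolution: beta_i(k)=C(n,i), n=13
C(13,3)=286, C(13,4)=715, C(13,5)=1287, C(13,6)=1716, C(13,7)=1716, C(13,8)=1287
Sum=7007


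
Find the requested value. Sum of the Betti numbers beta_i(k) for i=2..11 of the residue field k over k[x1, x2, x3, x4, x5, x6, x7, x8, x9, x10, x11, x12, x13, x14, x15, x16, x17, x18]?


Koszul resolution: beta_i(k)=C(n,i), n=18
C(18,2)=153, C(18,3)=816, C(18,4)=3060, C(18,5)=8568, C(18,6)=18564, C(18,7)=31824, C(18,8)=43758, C(18,9)=48620, C(18,10)=43758, C(18,11)=31824
Sum=230945


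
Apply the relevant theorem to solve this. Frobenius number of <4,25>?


gcd(4,25)=1 => F=ab-a-b=4*25-4-25=100-29=71


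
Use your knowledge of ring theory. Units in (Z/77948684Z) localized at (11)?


Local ring = Z/19487171Z.
phi(19487171) = 11^6*(11-1) = 17715610


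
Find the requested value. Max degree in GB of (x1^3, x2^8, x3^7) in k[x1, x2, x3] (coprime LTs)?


Pure powers, coprime LTs => already GB.
Degrees: 3, 8, 7
Max=8


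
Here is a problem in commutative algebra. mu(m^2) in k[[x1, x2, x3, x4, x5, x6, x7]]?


C(n+d-1,d)=C(8,2)=28


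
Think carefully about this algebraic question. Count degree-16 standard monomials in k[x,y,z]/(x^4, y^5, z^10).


Need i<4, j<5, k<10 with i+j+k=16.
For each i, j ranges over max(0,16-i-9)..min(4,16-i):
  i=0: j in [7,4] -> 0
  i=1: j in [6,4] -> 0
  i=2: j in [5,4] -> 0
  i=3: j in [4,4] -> 1
H(16) = 0+0+0+1 = 1


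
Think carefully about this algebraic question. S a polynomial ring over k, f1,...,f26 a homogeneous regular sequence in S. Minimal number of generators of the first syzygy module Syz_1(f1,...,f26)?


Regular sequence => Koszul complex is the minimal free resolution.
Syz_1 minimally generated by Koszul relations f_i*e_j - f_j*e_i (i<j): mu(Syz_1) = beta_2 = C(m,2) = m(m-1)/2
m=26
26*25/2 = 325


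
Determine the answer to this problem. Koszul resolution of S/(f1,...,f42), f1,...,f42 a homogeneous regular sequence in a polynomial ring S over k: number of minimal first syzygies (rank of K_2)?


Regular sequence => Koszul complex is the minimal free resolution.
Syz_1 minimally generated by Koszul relations f_i*e_j - f_j*e_i (i<j): mu(Syz_1) = beta_2 = C(m,2) = m(m-1)/2
m=42
42*41/2 = 861


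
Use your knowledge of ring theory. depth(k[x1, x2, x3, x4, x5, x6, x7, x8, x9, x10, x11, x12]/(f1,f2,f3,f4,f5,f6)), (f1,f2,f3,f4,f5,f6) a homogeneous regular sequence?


depth(R)=12
depth(R/I)=12-6=6


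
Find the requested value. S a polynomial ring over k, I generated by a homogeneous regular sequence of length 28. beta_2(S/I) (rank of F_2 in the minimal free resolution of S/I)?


Regular sequence => Koszul complex is the minimal free resolution.
Syz_1 minimally generated by Koszul relations f_i*e_j - f_j*e_i (i<j): mu(Syz_1) = beta_2 = C(m,2) = m(m-1)/2
m=28
28*27/2 = 378


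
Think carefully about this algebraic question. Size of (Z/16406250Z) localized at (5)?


5-primary part: 16406250=5^8*42
Size=5^8=390625


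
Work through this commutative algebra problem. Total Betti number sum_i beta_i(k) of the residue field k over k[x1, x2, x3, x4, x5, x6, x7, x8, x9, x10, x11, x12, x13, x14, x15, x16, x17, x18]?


Koszul resolution: beta_i(k)=C(n,i), n=18
sum_i C(18,i) = 2^18 = 262144


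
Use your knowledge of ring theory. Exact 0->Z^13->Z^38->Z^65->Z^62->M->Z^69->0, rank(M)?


Alt sum=0:
(-1)^0*13 + (-1)^1*38 + (-1)^2*65 + (-1)^3*62 + (-1)^4*? + (-1)^5*69=0
rank(M)=91


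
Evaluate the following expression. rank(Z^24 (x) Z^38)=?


rank(M(x)N) = rank(M)*rank(N)
24*38 = 912


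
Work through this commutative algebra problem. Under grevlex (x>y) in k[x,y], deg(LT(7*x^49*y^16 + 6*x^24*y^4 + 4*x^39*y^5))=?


LT: 7*x^49*y^16
deg_x=49, deg_y=16
Total=49+16=65


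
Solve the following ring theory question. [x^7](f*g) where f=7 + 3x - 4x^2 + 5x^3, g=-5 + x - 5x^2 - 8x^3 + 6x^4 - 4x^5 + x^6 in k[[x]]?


[x^7] = sum a_i*b_j, i+j=7
  3*1=3
  -4*-4=16
  5*6=30
Sum=49


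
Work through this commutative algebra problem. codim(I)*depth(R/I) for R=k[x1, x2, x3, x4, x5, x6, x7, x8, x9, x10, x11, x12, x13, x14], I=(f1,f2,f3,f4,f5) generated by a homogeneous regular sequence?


codim=5, depth=dim(R/I)=14-5=9
Product=5*9=45


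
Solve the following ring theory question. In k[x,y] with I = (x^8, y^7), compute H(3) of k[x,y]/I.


k[x,y], I = (x^8, y^7), d = 3
Need i < 8 and d-i < 7.
Range: 0 <= i <= 3.
H(3) = 4


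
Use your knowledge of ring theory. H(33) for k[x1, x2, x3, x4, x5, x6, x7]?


C(d+n-1,n-1)=C(39,6)=3262623


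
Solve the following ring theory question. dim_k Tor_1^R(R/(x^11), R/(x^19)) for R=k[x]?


Tor_1(R/I,R/J)=(I cap J)/IJ=(x^19)/(x^30)
dim=30-19=min(11,19)=11


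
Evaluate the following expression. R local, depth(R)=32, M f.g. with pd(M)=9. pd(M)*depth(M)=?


pd+depth=32
depth=32-9=23
pd*depth=9*23=207


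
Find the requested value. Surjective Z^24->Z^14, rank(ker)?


rank(ker) = 24-14 = 10


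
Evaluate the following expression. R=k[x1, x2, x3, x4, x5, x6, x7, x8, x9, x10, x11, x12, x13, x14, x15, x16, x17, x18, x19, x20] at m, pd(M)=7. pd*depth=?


pd+depth=20
depth=20-7=13
pd*depth=7*13=91


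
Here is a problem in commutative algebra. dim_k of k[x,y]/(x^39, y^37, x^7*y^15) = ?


k[x,y]/I, I = (x^39, y^37, x^7*y^15)
Rect: 39x37=1443. Corner: (39-7)x(37-15)=704.
dim = 1443-704 = 739


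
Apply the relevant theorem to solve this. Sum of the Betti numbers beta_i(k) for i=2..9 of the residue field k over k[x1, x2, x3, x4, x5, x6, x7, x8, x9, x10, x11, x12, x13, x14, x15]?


Koszul resolution: beta_i(k)=C(n,i), n=15
C(15,2)=105, C(15,3)=455, C(15,4)=1365, C(15,5)=3003, C(15,6)=5005, C(15,7)=6435, C(15,8)=6435, C(15,9)=5005
Sum=27808


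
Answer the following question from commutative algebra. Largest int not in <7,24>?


gcd(7,24)=1 => F=ab-a-b=7*24-7-24=168-31=137


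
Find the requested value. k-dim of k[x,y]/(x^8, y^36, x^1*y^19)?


k[x,y]/I, I = (x^8, y^36, x^1*y^19)
Rect: 8x36=288. Corner: (8-1)x(36-19)=119.
dim = 288-119 = 169


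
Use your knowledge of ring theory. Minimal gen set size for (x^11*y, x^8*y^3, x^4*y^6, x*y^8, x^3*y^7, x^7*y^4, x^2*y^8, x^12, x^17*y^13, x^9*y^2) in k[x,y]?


Remove redundant (divisible by others).
x^2*y^8 redundant.
x^17*y^13 redundant.
Min: x^12, x^11*y, x^9*y^2, x^8*y^3, x^7*y^4, x^4*y^6, x^3*y^7, x*y^8
Count=8


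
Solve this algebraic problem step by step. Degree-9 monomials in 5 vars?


C(d+n-1,n-1)=C(13,4)=715


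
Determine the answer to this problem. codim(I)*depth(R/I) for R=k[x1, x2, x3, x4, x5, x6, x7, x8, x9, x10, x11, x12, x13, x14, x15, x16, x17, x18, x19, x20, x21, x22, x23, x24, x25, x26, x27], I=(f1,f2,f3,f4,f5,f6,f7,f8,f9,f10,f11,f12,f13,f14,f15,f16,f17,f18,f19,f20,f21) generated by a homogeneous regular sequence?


codim=21, depth=dim(R/I)=27-21=6
Product=21*6=126


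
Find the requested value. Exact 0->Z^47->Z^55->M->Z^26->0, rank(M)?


Alt sum=0:
(-1)^0*47 + (-1)^1*55 + (-1)^2*? + (-1)^3*26=0
rank(M)=34


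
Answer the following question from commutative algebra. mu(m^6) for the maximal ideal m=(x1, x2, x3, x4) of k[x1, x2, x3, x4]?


Graded Nakayama: mu(m^d) = dim_k (m^d/m^(d+1)) = #degree-6 monomials in 4 vars
C(n+d-1,d)=C(9,6)=84


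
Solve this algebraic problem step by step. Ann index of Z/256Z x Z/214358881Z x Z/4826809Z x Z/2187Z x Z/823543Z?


Exponent = lcm of the cyclic orders; pairwise coprime => product.
2^8*11^8*13^6*3^7*7^7=256*214358881*4826809*2187*823543=477063976169107699503715584


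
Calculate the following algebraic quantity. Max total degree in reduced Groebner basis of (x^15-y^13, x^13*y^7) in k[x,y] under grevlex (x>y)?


LT(f1)=x^15, LT(f2)=x^13y^7, lcm=x^15y^7
S(f1,f2) = y^7*f1 - x^2*f2 = -y^20
Reduced GB = {f1, f2, y^20}; degrees 15, 20, 20
Max = 20


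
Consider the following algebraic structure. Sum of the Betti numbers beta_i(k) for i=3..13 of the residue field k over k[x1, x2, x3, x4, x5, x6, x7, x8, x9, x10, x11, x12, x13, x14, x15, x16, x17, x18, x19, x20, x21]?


Koszul resolution: beta_i(k)=C(n,i), n=21
C(21,3)=1330, C(21,4)=5985, C(21,5)=20349, C(21,6)=54264, C(21,7)=116280, C(21,8)=203490, C(21,9)=293930, C(21,10)=352716, C(21,11)=352716, C(21,12)=293930, C(21,13)=203490
Sum=1898480


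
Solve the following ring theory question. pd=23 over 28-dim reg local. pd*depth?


pd+depth=28
depth=28-23=5
pd*depth=23*5=115


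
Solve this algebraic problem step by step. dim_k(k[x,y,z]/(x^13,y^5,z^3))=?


Basis: x^iy^jz^k, i<13,j<5,k<3
13*5*3=195


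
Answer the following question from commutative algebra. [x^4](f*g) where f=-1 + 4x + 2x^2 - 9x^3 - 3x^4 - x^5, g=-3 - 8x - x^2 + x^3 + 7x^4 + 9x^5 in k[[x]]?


[x^4] = sum a_i*b_j, i+j=4
  -1*7=-7
  4*1=4
  2*-1=-2
  -9*-8=72
  -3*-3=9
Sum=76


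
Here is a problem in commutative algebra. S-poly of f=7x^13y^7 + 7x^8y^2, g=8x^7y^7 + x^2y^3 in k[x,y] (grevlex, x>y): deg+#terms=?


LT(f)=7x^13y^7, LT(g)=8x^7y^7
lcm(LM)=x^13y^7
S(f,g) (scaled by 56 to clear denominators) = 8*f - 7x^6*g = -7x^8y^3 + 56x^8y^2
2 terms, deg 11.
11+2=13


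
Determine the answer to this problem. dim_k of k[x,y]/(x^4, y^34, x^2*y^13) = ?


k[x,y]/I, I = (x^4, y^34, x^2*y^13)
Rect: 4x34=136. Corner: (4-2)x(34-13)=42.
dim = 136-42 = 94


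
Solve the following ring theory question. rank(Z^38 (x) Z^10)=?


rank(M(x)N) = rank(M)*rank(N)
38*10 = 380


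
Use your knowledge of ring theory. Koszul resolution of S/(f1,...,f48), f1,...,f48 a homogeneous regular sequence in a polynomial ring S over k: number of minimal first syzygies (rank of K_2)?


Regular sequence => Koszul complex is the minimal free resolution.
Syz_1 minimally generated by Koszul relations f_i*e_j - f_j*e_i (i<j): mu(Syz_1) = beta_2 = C(m,2) = m(m-1)/2
m=48
48*47/2 = 1128


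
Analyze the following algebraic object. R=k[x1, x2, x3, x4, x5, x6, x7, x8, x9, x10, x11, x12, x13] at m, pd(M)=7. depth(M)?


pd+depth=depth(R)=13
depth=13-7=6


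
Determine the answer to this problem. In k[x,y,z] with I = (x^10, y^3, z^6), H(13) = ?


Need i<10, j<3, k<6 with i+j+k=13.
For each i, j ranges over max(0,13-i-5)..min(2,13-i):
  i=0: j in [8,2] -> 0
  i=1: j in [7,2] -> 0
  i=2: j in [6,2] -> 0
  i=3: j in [5,2] -> 0
  i=4: j in [4,2] -> 0
  i=5: j in [3,2] -> 0
  i=6: j in [2,2] -> 1
  i=7: j in [1,2] -> 2
  i=8: j in [0,2] -> 3
  i=9: j in [0,2] -> 3
H(13) = 0+0+0+0+0+0+1+2+3+3 = 9


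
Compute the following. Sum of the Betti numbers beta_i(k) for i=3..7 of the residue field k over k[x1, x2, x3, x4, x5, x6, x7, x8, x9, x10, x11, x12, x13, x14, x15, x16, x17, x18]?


Koszul resolution: beta_i(k)=C(n,i), n=18
C(18,3)=816, C(18,4)=3060, C(18,5)=8568, C(18,6)=18564, C(18,7)=31824
Sum=62832


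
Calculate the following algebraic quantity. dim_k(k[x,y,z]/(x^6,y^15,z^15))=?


Basis: x^iy^jz^k, i<6,j<15,k<15
6*15*15=1350


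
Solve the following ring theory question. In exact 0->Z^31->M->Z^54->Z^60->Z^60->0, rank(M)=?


Alt sum=0:
(-1)^0*31 + (-1)^1*? + (-1)^2*54 + (-1)^3*60 + (-1)^4*60=0
rank(M)=85


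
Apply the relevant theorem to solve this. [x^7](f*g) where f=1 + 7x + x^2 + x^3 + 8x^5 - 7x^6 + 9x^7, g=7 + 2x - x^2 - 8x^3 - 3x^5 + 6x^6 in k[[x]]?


[x^7] = sum a_i*b_j, i+j=7
  7*6=42
  1*-3=-3
  8*-1=-8
  -7*2=-14
  9*7=63
Sum=80


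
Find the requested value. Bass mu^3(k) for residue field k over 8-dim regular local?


C(n,i)=C(8,3)=56


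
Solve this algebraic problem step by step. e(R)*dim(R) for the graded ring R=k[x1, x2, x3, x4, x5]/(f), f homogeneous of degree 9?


e(R)=deg(f)=9, dim(R)=5-1=4
e*dim=9*4=36


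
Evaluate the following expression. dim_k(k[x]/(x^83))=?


Basis: 1,x,...,x^82
dim=83


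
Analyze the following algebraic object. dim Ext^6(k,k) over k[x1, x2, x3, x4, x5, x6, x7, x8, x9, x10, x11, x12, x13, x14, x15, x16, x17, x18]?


C(n,i)=C(18,6)=18564


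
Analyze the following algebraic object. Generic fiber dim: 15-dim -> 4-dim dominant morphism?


dim(fiber)=dim(X)-dim(Y)=15-4=11


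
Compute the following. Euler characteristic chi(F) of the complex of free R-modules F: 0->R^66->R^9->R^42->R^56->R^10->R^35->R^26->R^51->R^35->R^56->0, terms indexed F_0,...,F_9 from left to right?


chi = sum (-1)^i * rank:
(-1)^0*66=66
(-1)^1*9=-9
(-1)^2*42=42
(-1)^3*56=-56
(-1)^4*10=10
(-1)^5*35=-35
(-1)^6*26=26
(-1)^7*51=-51
(-1)^8*35=35
(-1)^9*56=-56
chi=-28


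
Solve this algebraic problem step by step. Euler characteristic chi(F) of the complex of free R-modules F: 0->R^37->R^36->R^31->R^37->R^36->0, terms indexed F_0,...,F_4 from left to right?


chi = sum (-1)^i * rank:
(-1)^0*37=37
(-1)^1*36=-36
(-1)^2*31=31
(-1)^3*37=-37
(-1)^4*36=36
chi=31


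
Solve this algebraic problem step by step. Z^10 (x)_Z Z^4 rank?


rank(M(x)N) = rank(M)*rank(N)
10*4 = 40


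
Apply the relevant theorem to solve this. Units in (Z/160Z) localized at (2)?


Local ring = Z/32Z.
phi(32) = 2^4*(2-1) = 16


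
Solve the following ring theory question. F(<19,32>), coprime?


gcd(19,32)=1 => F=ab-a-b=19*32-19-32=608-51=557


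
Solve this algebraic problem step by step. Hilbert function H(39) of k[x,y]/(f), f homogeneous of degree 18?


H(t)=d for t>=d-1.
d=18, t=39
H(39)=18


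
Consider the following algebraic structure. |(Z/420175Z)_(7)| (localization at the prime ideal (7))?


7-primary part: 420175=7^5*25
Size=7^5=16807


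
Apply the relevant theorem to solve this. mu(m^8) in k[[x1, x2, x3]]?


C(n+d-1,d)=C(10,8)=45


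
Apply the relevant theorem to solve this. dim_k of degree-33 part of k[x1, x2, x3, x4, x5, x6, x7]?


C(d+n-1,n-1)=C(39,6)=3262623


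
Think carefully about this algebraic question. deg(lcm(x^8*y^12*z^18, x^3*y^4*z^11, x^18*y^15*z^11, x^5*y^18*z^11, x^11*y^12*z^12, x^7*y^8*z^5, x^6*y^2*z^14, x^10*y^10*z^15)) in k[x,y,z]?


lcm = componentwise max:
x: max(8,3,18,5,11,7,6,10)=18
y: max(12,4,15,18,12,8,2,10)=18
z: max(18,11,11,11,12,5,14,15)=18
Total=18+18+18=54


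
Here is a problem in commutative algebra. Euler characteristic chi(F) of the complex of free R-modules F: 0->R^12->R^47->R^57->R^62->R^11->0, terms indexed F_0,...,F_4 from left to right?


chi = sum (-1)^i * rank:
(-1)^0*12=12
(-1)^1*47=-47
(-1)^2*57=57
(-1)^3*62=-62
(-1)^4*11=11
chi=-29


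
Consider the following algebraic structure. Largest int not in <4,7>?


gcd(4,7)=1 => F=ab-a-b=4*7-4-7=28-11=17


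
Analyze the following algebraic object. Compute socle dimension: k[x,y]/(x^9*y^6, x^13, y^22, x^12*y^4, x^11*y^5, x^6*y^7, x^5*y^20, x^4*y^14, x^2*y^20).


Socle = ann(m) = span of standard monomials u with x*u, y*u in I (staircase corners).
Redundant generators: x^5*y^20
Minimal generators: x^13, x^12*y^4, x^11*y^5, x^9*y^6, x^6*y^7, x^4*y^14, x^2*y^20, y^22
Corners: xy^21, x^3y^19, x^5y^13, x^8y^6, x^10y^5, x^11y^4, x^12y^3
Socle dim=7


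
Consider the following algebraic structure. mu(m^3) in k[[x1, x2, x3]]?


C(n+d-1,d)=C(5,3)=10


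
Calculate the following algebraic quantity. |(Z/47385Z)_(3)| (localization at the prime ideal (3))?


3-primary part: 47385=3^6*65
Size=3^6=729


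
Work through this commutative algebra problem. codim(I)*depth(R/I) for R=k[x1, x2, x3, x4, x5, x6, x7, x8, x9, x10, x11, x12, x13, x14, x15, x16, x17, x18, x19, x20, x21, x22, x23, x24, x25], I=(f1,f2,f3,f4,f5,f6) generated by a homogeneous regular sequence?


codim=6, depth=dim(R/I)=25-6=19
Product=6*19=114


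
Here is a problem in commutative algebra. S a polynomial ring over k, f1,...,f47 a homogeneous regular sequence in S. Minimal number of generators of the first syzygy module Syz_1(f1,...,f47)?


Regular sequence => Koszul complex is the minimal free resolution.
Syz_1 minimally generated by Koszul relations f_i*e_j - f_j*e_i (i<j): mu(Syz_1) = beta_2 = C(m,2) = m(m-1)/2
m=47
47*46/2 = 1081


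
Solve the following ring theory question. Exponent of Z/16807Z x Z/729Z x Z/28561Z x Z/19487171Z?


Exponent = lcm of the cyclic orders; pairwise coprime => product.
7^5*3^6*13^4*11^7=16807*729*28561*19487171=6819302151733164093


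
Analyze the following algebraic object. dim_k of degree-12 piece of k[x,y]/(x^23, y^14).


k[x,y], I = (x^23, y^14), d = 12
Need i < 23 and d-i < 14.
Range: 0 <= i <= 12.
H(12) = 13


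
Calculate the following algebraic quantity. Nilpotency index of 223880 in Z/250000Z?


223880^k mod 250000:
k=1: 223880
k=2: 4400
k=3: 72000
k=4: 110000
k=5: 50000
k=6: 0
First zero at k = 6


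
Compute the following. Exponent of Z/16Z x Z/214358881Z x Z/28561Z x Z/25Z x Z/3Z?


Exponent = lcm of the cyclic orders; pairwise coprime => product.
2^4*11^8*13^4*5^2*3^1=16*214358881*28561*25*3=7346764800289200


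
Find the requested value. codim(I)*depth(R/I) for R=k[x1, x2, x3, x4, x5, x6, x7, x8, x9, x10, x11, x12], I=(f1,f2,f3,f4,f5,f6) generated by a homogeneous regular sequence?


codim=6, depth=dim(R/I)=12-6=6
Product=6*6=36


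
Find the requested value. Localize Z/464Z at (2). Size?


2-primary part: 464=2^4*29
Size=2^4=16


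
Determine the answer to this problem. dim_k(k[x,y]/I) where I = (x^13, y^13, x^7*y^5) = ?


k[x,y]/I, I = (x^13, y^13, x^7*y^5)
Rect: 13x13=169. Corner: (13-7)x(13-5)=48.
dim = 169-48 = 121


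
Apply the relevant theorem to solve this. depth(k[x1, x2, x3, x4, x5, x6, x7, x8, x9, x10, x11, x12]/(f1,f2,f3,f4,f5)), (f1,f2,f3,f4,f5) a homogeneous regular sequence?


depth(R)=12
depth(R/I)=12-5=7


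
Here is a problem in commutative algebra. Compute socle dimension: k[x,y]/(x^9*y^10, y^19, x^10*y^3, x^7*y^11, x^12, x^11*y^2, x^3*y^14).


Socle = ann(m) = span of standard monomials u with x*u, y*u in I (staircase corners).
Minimal generators: x^12, x^11*y^2, x^10*y^3, x^9*y^10, x^7*y^11, x^3*y^14, y^19
Corners: x^2y^18, x^6y^13, x^8y^10, x^9y^9, x^10y^2, x^11y
Socle dim=6


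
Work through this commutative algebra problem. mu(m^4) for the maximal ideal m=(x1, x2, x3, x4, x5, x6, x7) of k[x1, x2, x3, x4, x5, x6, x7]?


Graded Nakayama: mu(m^d) = dim_k (m^d/m^(d+1)) = #degree-4 monomials in 7 vars
C(n+d-1,d)=C(10,4)=210


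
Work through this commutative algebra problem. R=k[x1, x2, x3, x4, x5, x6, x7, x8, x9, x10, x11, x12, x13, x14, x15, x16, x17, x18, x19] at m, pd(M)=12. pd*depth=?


pd+depth=19
depth=19-12=7
pd*depth=12*7=84


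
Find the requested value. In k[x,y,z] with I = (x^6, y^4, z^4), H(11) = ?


Need i<6, j<4, k<4 with i+j+k=11.
For each i, j ranges over max(0,11-i-3)..min(3,11-i):
  i=0: j in [8,3] -> 0
  i=1: j in [7,3] -> 0
  i=2: j in [6,3] -> 0
  i=3: j in [5,3] -> 0
  i=4: j in [4,3] -> 0
  i=5: j in [3,3] -> 1
H(11) = 0+0+0+0+0+1 = 1


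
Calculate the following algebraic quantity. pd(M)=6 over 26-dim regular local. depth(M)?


pd+depth=depth(R)=26
depth=26-6=20


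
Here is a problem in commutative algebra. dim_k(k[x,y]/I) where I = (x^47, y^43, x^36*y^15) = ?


k[x,y]/I, I = (x^47, y^43, x^36*y^15)
Rect: 47x43=2021. Corner: (47-36)x(43-15)=308.
dim = 2021-308 = 1713


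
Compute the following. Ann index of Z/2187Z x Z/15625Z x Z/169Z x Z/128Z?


Exponent = lcm of the cyclic orders; pairwise coprime => product.
3^7*5^6*13^2*2^7=2187*15625*169*128=739206000000


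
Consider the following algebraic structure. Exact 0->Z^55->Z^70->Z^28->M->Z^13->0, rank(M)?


Alt sum=0:
(-1)^0*55 + (-1)^1*70 + (-1)^2*28 + (-1)^3*? + (-1)^4*13=0
rank(M)=26


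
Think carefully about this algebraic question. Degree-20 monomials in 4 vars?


C(d+n-1,n-1)=C(23,3)=1771


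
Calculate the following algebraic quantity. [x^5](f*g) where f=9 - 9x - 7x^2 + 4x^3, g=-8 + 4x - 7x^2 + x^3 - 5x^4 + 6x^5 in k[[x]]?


[x^5] = sum a_i*b_j, i+j=5
  9*6=54
  -9*-5=45
  -7*1=-7
  4*-7=-28
Sum=64


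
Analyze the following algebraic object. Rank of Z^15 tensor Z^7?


rank(M(x)N) = rank(M)*rank(N)
15*7 = 105


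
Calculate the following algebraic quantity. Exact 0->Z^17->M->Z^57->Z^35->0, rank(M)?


Alt sum=0:
(-1)^0*17 + (-1)^1*? + (-1)^2*57 + (-1)^3*35=0
rank(M)=39


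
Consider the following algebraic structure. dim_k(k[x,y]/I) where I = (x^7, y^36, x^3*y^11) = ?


k[x,y]/I, I = (x^7, y^36, x^3*y^11)
Rect: 7x36=252. Corner: (7-3)x(36-11)=100.
dim = 252-100 = 152


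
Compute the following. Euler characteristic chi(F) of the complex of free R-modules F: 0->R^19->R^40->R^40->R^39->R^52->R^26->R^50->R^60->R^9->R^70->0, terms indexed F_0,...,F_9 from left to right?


chi = sum (-1)^i * rank:
(-1)^0*19=19
(-1)^1*40=-40
(-1)^2*40=40
(-1)^3*39=-39
(-1)^4*52=52
(-1)^5*26=-26
(-1)^6*50=50
(-1)^7*60=-60
(-1)^8*9=9
(-1)^9*70=-70
chi=-65


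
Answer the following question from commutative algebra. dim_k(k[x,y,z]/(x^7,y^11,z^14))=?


Basis: x^iy^jz^k, i<7,j<11,k<14
7*11*14=1078


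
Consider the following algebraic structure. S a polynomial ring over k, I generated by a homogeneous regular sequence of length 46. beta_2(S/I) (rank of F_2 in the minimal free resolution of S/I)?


Regular sequence => Koszul complex is the minimal free resolution.
Syz_1 minimally generated by Koszul relations f_i*e_j - f_j*e_i (i<j): mu(Syz_1) = beta_2 = C(m,2) = m(m-1)/2
m=46
46*45/2 = 1035


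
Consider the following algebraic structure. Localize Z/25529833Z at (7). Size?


7-primary part: 25529833=7^7*31
Size=7^7=823543


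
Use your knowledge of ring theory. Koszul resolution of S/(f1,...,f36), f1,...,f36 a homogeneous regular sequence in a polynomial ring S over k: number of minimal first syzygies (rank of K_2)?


Regular sequence => Koszul complex is the minimal free resolution.
Syz_1 minimally generated by Koszul relations f_i*e_j - f_j*e_i (i<j): mu(Syz_1) = beta_2 = C(m,2) = m(m-1)/2
m=36
36*35/2 = 630


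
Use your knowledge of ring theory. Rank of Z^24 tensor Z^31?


rank(M(x)N) = rank(M)*rank(N)
24*31 = 744


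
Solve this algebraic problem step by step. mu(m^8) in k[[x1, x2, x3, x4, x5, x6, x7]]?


C(n+d-1,d)=C(14,8)=3003


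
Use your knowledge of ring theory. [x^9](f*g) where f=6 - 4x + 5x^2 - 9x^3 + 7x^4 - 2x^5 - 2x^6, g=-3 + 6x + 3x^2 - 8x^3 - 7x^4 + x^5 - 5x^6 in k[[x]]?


[x^9] = sum a_i*b_j, i+j=9
  -9*-5=45
  7*1=7
  -2*-7=14
  -2*-8=16
Sum=82


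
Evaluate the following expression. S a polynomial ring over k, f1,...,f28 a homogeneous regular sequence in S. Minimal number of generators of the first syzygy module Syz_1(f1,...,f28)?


Regular sequence => Koszul complex is the minimal free resolution.
Syz_1 minimally generated by Koszul relations f_i*e_j - f_j*e_i (i<j): mu(Syz_1) = beta_2 = C(m,2) = m(m-1)/2
m=28
28*27/2 = 378


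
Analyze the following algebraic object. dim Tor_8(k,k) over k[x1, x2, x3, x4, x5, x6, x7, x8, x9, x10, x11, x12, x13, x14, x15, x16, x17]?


Koszul: C(n,i)=C(17,8)=24310


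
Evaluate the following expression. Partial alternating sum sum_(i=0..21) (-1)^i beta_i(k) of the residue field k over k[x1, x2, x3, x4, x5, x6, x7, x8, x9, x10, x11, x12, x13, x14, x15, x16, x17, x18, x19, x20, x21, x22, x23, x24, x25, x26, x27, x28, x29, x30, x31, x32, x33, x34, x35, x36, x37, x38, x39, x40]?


Koszul resolution: beta_i(k)=C(n,i), n=40
sum_(i=0..p) (-1)^i C(n,i) = (-1)^p C(n-1,p)
(-1)^21*C(39,21) = (-1)^21*62359143990 = -62359143990


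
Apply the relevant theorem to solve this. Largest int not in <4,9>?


gcd(4,9)=1 => F=ab-a-b=4*9-4-9=36-13=23


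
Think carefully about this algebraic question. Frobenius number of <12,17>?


gcd(12,17)=1 => F=ab-a-b=12*17-12-17=204-29=175


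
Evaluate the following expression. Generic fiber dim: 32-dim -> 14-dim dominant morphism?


dim(fiber)=dim(X)-dim(Y)=32-14=18


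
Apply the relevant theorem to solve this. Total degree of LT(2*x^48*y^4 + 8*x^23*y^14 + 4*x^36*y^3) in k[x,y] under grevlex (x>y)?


LT: 2*x^48*y^4
deg_x=48, deg_y=4
Total=48+4=52


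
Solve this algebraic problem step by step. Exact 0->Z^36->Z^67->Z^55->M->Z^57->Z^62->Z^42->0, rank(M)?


Alt sum=0:
(-1)^0*36 + (-1)^1*67 + (-1)^2*55 + (-1)^3*? + (-1)^4*57 + (-1)^5*62 + (-1)^6*42=0
rank(M)=61


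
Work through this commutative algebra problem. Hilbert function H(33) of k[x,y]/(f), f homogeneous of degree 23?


H(t)=d for t>=d-1.
d=23, t=33
H(33)=23


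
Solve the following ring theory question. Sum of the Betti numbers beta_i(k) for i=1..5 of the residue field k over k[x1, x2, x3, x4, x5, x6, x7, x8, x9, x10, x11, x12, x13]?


Koszul resolution: beta_i(k)=C(n,i), n=13
C(13,1)=13, C(13,2)=78, C(13,3)=286, C(13,4)=715, C(13,5)=1287
Sum=2379


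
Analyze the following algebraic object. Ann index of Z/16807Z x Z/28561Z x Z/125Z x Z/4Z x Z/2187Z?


Exponent = lcm of the cyclic orders; pairwise coprime => product.
7^5*13^4*5^3*2^2*3^7=16807*28561*125*4*2187=524907038974500


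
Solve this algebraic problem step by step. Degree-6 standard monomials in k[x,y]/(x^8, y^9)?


k[x,y], I = (x^8, y^9), d = 6
Need i < 8 and d-i < 9.
Range: 0 <= i <= 6.
H(6) = 7


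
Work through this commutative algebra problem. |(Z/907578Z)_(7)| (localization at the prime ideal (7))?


7-primary part: 907578=7^5*54
Size=7^5=16807


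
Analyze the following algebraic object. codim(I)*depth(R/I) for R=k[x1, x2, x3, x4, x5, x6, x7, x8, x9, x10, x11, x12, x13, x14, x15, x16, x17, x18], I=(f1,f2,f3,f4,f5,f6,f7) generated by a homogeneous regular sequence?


codim=7, depth=dim(R/I)=18-7=11
Product=7*11=77


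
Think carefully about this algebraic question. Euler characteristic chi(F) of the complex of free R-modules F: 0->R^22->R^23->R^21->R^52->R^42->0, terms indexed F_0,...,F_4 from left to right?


chi = sum (-1)^i * rank:
(-1)^0*22=22
(-1)^1*23=-23
(-1)^2*21=21
(-1)^3*52=-52
(-1)^4*42=42
chi=10


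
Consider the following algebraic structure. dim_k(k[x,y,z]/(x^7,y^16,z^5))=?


Basis: x^iy^jz^k, i<7,j<16,k<5
7*16*5=560


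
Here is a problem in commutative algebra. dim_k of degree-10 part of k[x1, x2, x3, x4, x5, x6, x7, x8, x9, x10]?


C(d+n-1,n-1)=C(19,9)=92378


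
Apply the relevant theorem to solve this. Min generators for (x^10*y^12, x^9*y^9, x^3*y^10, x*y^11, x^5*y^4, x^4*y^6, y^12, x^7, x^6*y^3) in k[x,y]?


Remove redundant (divisible by others).
x^9*y^9 redundant.
x^10*y^12 redundant.
Min: x^7, x^6*y^3, x^5*y^4, x^4*y^6, x^3*y^10, x*y^11, y^12
Count=7


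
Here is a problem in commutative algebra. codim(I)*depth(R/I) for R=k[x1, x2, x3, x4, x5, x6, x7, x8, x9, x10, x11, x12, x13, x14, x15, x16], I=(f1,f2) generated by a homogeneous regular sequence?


codim=2, depth=dim(R/I)=16-2=14
Product=2*14=28


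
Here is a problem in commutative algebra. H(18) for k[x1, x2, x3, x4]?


C(d+n-1,n-1)=C(21,3)=1330


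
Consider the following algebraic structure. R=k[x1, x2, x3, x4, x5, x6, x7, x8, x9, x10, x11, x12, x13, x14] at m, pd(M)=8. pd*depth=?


pd+depth=14
depth=14-8=6
pd*depth=8*6=48


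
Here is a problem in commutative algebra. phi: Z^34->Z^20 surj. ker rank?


rank(ker) = 34-20 = 14


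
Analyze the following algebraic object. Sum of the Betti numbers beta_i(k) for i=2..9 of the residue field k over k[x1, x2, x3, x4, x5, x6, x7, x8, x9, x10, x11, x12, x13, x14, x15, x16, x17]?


Koszul resolution: beta_i(k)=C(n,i), n=17
C(17,2)=136, C(17,3)=680, C(17,4)=2380, C(17,5)=6188, C(17,6)=12376, C(17,7)=19448, C(17,8)=24310, C(17,9)=24310
Sum=89828


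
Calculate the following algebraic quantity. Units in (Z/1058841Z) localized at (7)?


Local ring = Z/117649Z.
phi(117649) = 7^5*(7-1) = 100842


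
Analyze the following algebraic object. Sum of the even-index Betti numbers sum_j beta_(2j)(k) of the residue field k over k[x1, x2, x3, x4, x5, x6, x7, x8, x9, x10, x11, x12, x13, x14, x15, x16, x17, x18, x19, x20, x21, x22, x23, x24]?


Koszul resolution: beta_i(k)=C(n,i), n=24
sum_even C(24,i) = 2^(n-1) = 2^23 = 8388608


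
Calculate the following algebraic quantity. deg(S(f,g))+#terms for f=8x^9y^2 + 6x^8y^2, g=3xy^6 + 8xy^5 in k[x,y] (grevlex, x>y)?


LT(f)=8x^9y^2, LT(g)=3xy^6
lcm(LM)=x^9y^6
S(f,g) (scaled by 24 to clear denominators) = 3y^4*f - 8x^8*g = -64x^9y^5 + 18x^8y^6
2 terms, deg 14.
14+2=16


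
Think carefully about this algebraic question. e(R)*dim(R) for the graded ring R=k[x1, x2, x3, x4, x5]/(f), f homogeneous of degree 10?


e(R)=deg(f)=10, dim(R)=5-1=4
e*dim=10*4=40


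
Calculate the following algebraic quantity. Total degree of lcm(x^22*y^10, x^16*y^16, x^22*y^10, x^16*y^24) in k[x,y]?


lcm = componentwise max:
x: max(22,16,22,16)=22
y: max(10,16,10,24)=24
Total=22+24=46


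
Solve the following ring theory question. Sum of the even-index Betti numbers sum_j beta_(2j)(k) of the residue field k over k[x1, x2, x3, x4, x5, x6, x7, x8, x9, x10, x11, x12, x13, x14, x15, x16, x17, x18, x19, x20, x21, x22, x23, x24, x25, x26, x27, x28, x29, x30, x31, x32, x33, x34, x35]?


Koszul resolution: beta_i(k)=C(n,i), n=35
sum_even C(35,i) = 2^(n-1) = 2^34 = 17179869184


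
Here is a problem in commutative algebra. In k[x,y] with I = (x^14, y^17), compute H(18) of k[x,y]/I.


k[x,y], I = (x^14, y^17), d = 18
Need i < 14 and d-i < 17.
Range: 2 <= i <= 13.
H(18) = 12


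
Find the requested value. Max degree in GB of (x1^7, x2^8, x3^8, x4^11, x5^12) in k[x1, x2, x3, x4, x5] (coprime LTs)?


Pure powers, coprime LTs => already GB.
Degrees: 7, 8, 8, 11, 12
Max=12


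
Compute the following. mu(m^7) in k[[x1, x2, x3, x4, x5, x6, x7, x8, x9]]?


C(n+d-1,d)=C(15,7)=6435


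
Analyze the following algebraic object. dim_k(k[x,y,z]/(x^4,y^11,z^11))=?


Basis: x^iy^jz^k, i<4,j<11,k<11
4*11*11=484


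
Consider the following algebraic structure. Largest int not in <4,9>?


gcd(4,9)=1 => F=ab-a-b=4*9-4-9=36-13=23


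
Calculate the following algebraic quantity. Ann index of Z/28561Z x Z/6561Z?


Exponent = lcm of the cyclic orders; pairwise coprime => product.
13^4*3^8=28561*6561=187388721


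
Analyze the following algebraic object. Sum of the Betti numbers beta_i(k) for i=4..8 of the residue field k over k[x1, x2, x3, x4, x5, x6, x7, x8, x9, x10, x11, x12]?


Koszul resolution: beta_i(k)=C(n,i), n=12
C(12,4)=495, C(12,5)=792, C(12,6)=924, C(12,7)=792, C(12,8)=495
Sum=3498


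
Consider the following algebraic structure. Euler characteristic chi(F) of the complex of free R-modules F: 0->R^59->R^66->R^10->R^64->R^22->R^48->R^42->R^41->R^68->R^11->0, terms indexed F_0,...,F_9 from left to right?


chi = sum (-1)^i * rank:
(-1)^0*59=59
(-1)^1*66=-66
(-1)^2*10=10
(-1)^3*64=-64
(-1)^4*22=22
(-1)^5*48=-48
(-1)^6*42=42
(-1)^7*41=-41
(-1)^8*68=68
(-1)^9*11=-11
chi=-29
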